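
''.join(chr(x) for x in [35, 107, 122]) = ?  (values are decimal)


Codes (decimal): 35 107 122
Per-code ASCII lookup:
  35  (special character) → '#'
  107  (range 97-122: lowercase, 107 - 97 = 10) → 'k'
  122  (range 97-122: lowercase, 122 - 97 = 25) → 'z'
= '#kz'


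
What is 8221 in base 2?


Divide by 2 repeatedly:
8221 ÷ 2 = 4110 remainder 1
4110 ÷ 2 = 2055 remainder 0
2055 ÷ 2 = 1027 remainder 1
1027 ÷ 2 = 513 remainder 1
513 ÷ 2 = 256 remainder 1
256 ÷ 2 = 128 remainder 0
128 ÷ 2 = 64 remainder 0
64 ÷ 2 = 32 remainder 0
32 ÷ 2 = 16 remainder 0
16 ÷ 2 = 8 remainder 0
8 ÷ 2 = 4 remainder 0
4 ÷ 2 = 2 remainder 0
2 ÷ 2 = 1 remainder 0
1 ÷ 2 = 0 remainder 1
Reading remainders bottom-up:
= 10000000011101


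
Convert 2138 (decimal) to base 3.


Divide by 3 repeatedly:
2138 ÷ 3 = 712 remainder 2
712 ÷ 3 = 237 remainder 1
237 ÷ 3 = 79 remainder 0
79 ÷ 3 = 26 remainder 1
26 ÷ 3 = 8 remainder 2
8 ÷ 3 = 2 remainder 2
2 ÷ 3 = 0 remainder 2
Reading remainders bottom-up:
= 2221012


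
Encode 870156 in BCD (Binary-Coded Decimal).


Each digit → 4-bit binary:
  8 → 1000
  7 → 0111
  0 → 0000
  1 → 0001
  5 → 0101
  6 → 0110
= 1000 0111 0000 0001 0101 0110


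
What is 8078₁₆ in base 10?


Positional values:
Position 0: 8 × 16^0 = 8 × 1 = 8
Position 1: 7 × 16^1 = 7 × 16 = 112
Position 2: 0 × 16^2 = 0 × 256 = 0
Position 3: 8 × 16^3 = 8 × 4096 = 32768
Sum = 8 + 112 + 0 + 32768
= 32888


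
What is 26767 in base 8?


Divide by 8 repeatedly:
26767 ÷ 8 = 3345 remainder 7
3345 ÷ 8 = 418 remainder 1
418 ÷ 8 = 52 remainder 2
52 ÷ 8 = 6 remainder 4
6 ÷ 8 = 0 remainder 6
Reading remainders bottom-up:
= 0o64217


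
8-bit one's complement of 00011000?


Original: 00011000
Invert all bits:
  bit 0: 0 → 1
  bit 1: 0 → 1
  bit 2: 0 → 1
  bit 3: 1 → 0
  bit 4: 1 → 0
  bit 5: 0 → 1
  bit 6: 0 → 1
  bit 7: 0 → 1
= 11100111


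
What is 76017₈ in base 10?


Positional values:
Position 0: 7 × 8^0 = 7
Position 1: 1 × 8^1 = 8
Position 2: 0 × 8^2 = 0
Position 3: 6 × 8^3 = 3072
Position 4: 7 × 8^4 = 28672
Sum = 7 + 8 + 0 + 3072 + 28672
= 31759


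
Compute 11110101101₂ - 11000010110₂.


Align and subtract column by column (LSB to MSB, borrowing when needed):
  11110101101
- 11000010110
  -----------
  col 0: (1 - 0 borrow-in) - 0 → 1 - 0 = 1, borrow out 0
  col 1: (0 - 0 borrow-in) - 1 → borrow from next column: (0+2) - 1 = 1, borrow out 1
  col 2: (1 - 1 borrow-in) - 1 → borrow from next column: (0+2) - 1 = 1, borrow out 1
  col 3: (1 - 1 borrow-in) - 0 → 0 - 0 = 0, borrow out 0
  col 4: (0 - 0 borrow-in) - 1 → borrow from next column: (0+2) - 1 = 1, borrow out 1
  col 5: (1 - 1 borrow-in) - 0 → 0 - 0 = 0, borrow out 0
  col 6: (0 - 0 borrow-in) - 0 → 0 - 0 = 0, borrow out 0
  col 7: (1 - 0 borrow-in) - 0 → 1 - 0 = 1, borrow out 0
  col 8: (1 - 0 borrow-in) - 0 → 1 - 0 = 1, borrow out 0
  col 9: (1 - 0 borrow-in) - 1 → 1 - 1 = 0, borrow out 0
  col 10: (1 - 0 borrow-in) - 1 → 1 - 1 = 0, borrow out 0
Reading bits MSB→LSB: 00110010111
Strip leading zeros: 110010111
= 110010111


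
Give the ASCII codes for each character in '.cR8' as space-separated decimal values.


String: '.cR8'  (4 characters)
Per-character ASCII lookup:
  '.': special character: '.' = 46
  'c': lowercase starts at 97: 'c' = 97 + 2 = 99
  'R': uppercase starts at 65: 'R' = 65 + 17 = 82
  '8': digits start at 48: '8' = 48 + 8 = 56
= 46 99 82 56


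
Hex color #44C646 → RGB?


Hex: #44C646
R = 44₁₆ = 68
G = C6₁₆ = 198
B = 46₁₆ = 70
= RGB(68, 198, 70)


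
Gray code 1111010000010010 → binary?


Gray code: 1111010000010010
MSB stays the same: 1
Each subsequent bit = prev_binary XOR current_gray:
  B[1] = 1 XOR 1 = 0
  B[2] = 0 XOR 1 = 1
  B[3] = 1 XOR 1 = 0
  B[4] = 0 XOR 0 = 0
  B[5] = 0 XOR 1 = 1
  B[6] = 1 XOR 0 = 1
  B[7] = 1 XOR 0 = 1
  B[8] = 1 XOR 0 = 1
  B[9] = 1 XOR 0 = 1
  B[10] = 1 XOR 0 = 1
  B[11] = 1 XOR 1 = 0
  B[12] = 0 XOR 0 = 0
  B[13] = 0 XOR 0 = 0
  B[14] = 0 XOR 1 = 1
  B[15] = 1 XOR 0 = 1
= 1010011111100011 (42979 decimal)


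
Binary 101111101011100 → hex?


Group into 4-bit nibbles: 0101111101011100
  0101 = 5
  1111 = F
  0101 = 5
  1100 = C
= 0x5F5C


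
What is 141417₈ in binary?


Each octal digit → 3 binary bits:
  1 = 001
  4 = 100
  1 = 001
  4 = 100
  1 = 001
  7 = 111
Concatenate: 001 100 001 100 001 111
= 001100001100001111


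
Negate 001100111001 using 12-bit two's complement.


Original: 001100111001
Step 1 - Invert all bits: 110011000110
Step 2 - Add 1: 110011000110 + 1
= 110011000111 (represents -825)


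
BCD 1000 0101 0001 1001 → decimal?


Each 4-bit group → digit:
  1000 → 8
  0101 → 5
  0001 → 1
  1001 → 9
= 8519


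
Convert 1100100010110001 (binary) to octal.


Group into 3-bit groups: 001100100010110001
  001 = 1
  100 = 4
  100 = 4
  010 = 2
  110 = 6
  001 = 1
= 0o144261


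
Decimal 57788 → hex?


Divide by 16 repeatedly:
57788 ÷ 16 = 3611 remainder 12 (C)
3611 ÷ 16 = 225 remainder 11 (B)
225 ÷ 16 = 14 remainder 1 (1)
14 ÷ 16 = 0 remainder 14 (E)
Reading remainders bottom-up:
= 0xE1BC


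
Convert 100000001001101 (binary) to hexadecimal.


Group into 4-bit nibbles: 0100000001001101
  0100 = 4
  0000 = 0
  0100 = 4
  1101 = D
= 0x404D


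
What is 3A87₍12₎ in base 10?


Positional values (base 12):
  7 × 12^0 = 7 × 1 = 7
  8 × 12^1 = 8 × 12 = 96
  A × 12^2 = 10 × 144 = 1440
  3 × 12^3 = 3 × 1728 = 5184
Sum = 7 + 96 + 1440 + 5184
= 6727


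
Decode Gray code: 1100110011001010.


Gray code: 1100110011001010
MSB stays the same: 1
Each subsequent bit = prev_binary XOR current_gray:
  B[1] = 1 XOR 1 = 0
  B[2] = 0 XOR 0 = 0
  B[3] = 0 XOR 0 = 0
  B[4] = 0 XOR 1 = 1
  B[5] = 1 XOR 1 = 0
  B[6] = 0 XOR 0 = 0
  B[7] = 0 XOR 0 = 0
  B[8] = 0 XOR 1 = 1
  B[9] = 1 XOR 1 = 0
  B[10] = 0 XOR 0 = 0
  B[11] = 0 XOR 0 = 0
  B[12] = 0 XOR 1 = 1
  B[13] = 1 XOR 0 = 1
  B[14] = 1 XOR 1 = 0
  B[15] = 0 XOR 0 = 0
= 1000100010001100 (34956 decimal)


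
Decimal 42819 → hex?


Divide by 16 repeatedly:
42819 ÷ 16 = 2676 remainder 3 (3)
2676 ÷ 16 = 167 remainder 4 (4)
167 ÷ 16 = 10 remainder 7 (7)
10 ÷ 16 = 0 remainder 10 (A)
Reading remainders bottom-up:
= 0xA743


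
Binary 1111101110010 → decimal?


Positional values:
Bit 1: 1 × 2^1 = 2
Bit 4: 1 × 2^4 = 16
Bit 5: 1 × 2^5 = 32
Bit 6: 1 × 2^6 = 64
Bit 8: 1 × 2^8 = 256
Bit 9: 1 × 2^9 = 512
Bit 10: 1 × 2^10 = 1024
Bit 11: 1 × 2^11 = 2048
Bit 12: 1 × 2^12 = 4096
Sum = 2 + 16 + 32 + 64 + 256 + 512 + 1024 + 2048 + 4096
= 8050


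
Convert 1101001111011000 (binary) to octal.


Group into 3-bit groups: 001101001111011000
  001 = 1
  101 = 5
  001 = 1
  111 = 7
  011 = 3
  000 = 0
= 0o151730


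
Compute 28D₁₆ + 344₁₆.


Align and add column by column (LSB to MSB, each column mod 16 with carry):
  028D
+ 0344
  ----
  col 0: D(13) + 4(4) + 0 (carry in) = 17 → 1(1), carry out 1
  col 1: 8(8) + 4(4) + 1 (carry in) = 13 → D(13), carry out 0
  col 2: 2(2) + 3(3) + 0 (carry in) = 5 → 5(5), carry out 0
  col 3: 0(0) + 0(0) + 0 (carry in) = 0 → 0(0), carry out 0
Reading digits MSB→LSB: 05D1
Strip leading zeros: 5D1
= 0x5D1


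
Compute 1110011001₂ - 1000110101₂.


Align and subtract column by column (LSB to MSB, borrowing when needed):
  1110011001
- 1000110101
  ----------
  col 0: (1 - 0 borrow-in) - 1 → 1 - 1 = 0, borrow out 0
  col 1: (0 - 0 borrow-in) - 0 → 0 - 0 = 0, borrow out 0
  col 2: (0 - 0 borrow-in) - 1 → borrow from next column: (0+2) - 1 = 1, borrow out 1
  col 3: (1 - 1 borrow-in) - 0 → 0 - 0 = 0, borrow out 0
  col 4: (1 - 0 borrow-in) - 1 → 1 - 1 = 0, borrow out 0
  col 5: (0 - 0 borrow-in) - 1 → borrow from next column: (0+2) - 1 = 1, borrow out 1
  col 6: (0 - 1 borrow-in) - 0 → borrow from next column: (-1+2) - 0 = 1, borrow out 1
  col 7: (1 - 1 borrow-in) - 0 → 0 - 0 = 0, borrow out 0
  col 8: (1 - 0 borrow-in) - 0 → 1 - 0 = 1, borrow out 0
  col 9: (1 - 0 borrow-in) - 1 → 1 - 1 = 0, borrow out 0
Reading bits MSB→LSB: 0101100100
Strip leading zeros: 101100100
= 101100100


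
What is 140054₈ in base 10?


Positional values:
Position 0: 4 × 8^0 = 4
Position 1: 5 × 8^1 = 40
Position 2: 0 × 8^2 = 0
Position 3: 0 × 8^3 = 0
Position 4: 4 × 8^4 = 16384
Position 5: 1 × 8^5 = 32768
Sum = 4 + 40 + 0 + 0 + 16384 + 32768
= 49196


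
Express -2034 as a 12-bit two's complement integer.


Original: 011111110010
Step 1 - Invert all bits: 100000001101
Step 2 - Add 1: 100000001101 + 1
= 100000001110 (represents -2034)


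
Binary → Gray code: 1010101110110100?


Binary: 1010101110110100
Gray code: G = B XOR (B >> 1)
B >> 1 = 0101010111011010
1010101110110100 XOR 0101010111011010:
  1 XOR 0 = 1
  0 XOR 1 = 1
  1 XOR 0 = 1
  0 XOR 1 = 1
  1 XOR 0 = 1
  0 XOR 1 = 1
  1 XOR 0 = 1
  1 XOR 1 = 0
  1 XOR 1 = 0
  0 XOR 1 = 1
  1 XOR 0 = 1
  1 XOR 1 = 0
  0 XOR 1 = 1
  1 XOR 0 = 1
  0 XOR 1 = 1
  0 XOR 0 = 0
= 1111111001101110


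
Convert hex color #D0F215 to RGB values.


Hex: #D0F215
R = D0₁₆ = 208
G = F2₁₆ = 242
B = 15₁₆ = 21
= RGB(208, 242, 21)


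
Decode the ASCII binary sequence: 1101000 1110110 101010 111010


Codes (binary): 1101000 1110110 101010 111010
Per-code ASCII lookup:
  1101000 = 104  (range 97-122: lowercase, 104 - 97 = 7) → 'h'
  1110110 = 118  (range 97-122: lowercase, 118 - 97 = 21) → 'v'
  101010 = 42  (special character) → '*'
  111010 = 58  (special character) → ':'
= 'hv*:'


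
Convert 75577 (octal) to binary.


Each octal digit → 3 binary bits:
  7 = 111
  5 = 101
  5 = 101
  7 = 111
  7 = 111
Concatenate: 111 101 101 111 111
= 111101101111111


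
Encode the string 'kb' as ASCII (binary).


String: 'kb'  (2 characters)
Per-character ASCII lookup:
  'k': lowercase starts at 97: 'k' = 97 + 10 = 107 → 1101011
  'b': lowercase starts at 97: 'b' = 97 + 1 = 98 → 1100010
= 1101011 1100010


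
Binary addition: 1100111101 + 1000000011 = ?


Align and add column by column (LSB to MSB, carry propagating):
  01100111101
+ 01000000011
  -----------
  col 0: 1 + 1 + 0 (carry in) = 2 → bit 0, carry out 1
  col 1: 0 + 1 + 1 (carry in) = 2 → bit 0, carry out 1
  col 2: 1 + 0 + 1 (carry in) = 2 → bit 0, carry out 1
  col 3: 1 + 0 + 1 (carry in) = 2 → bit 0, carry out 1
  col 4: 1 + 0 + 1 (carry in) = 2 → bit 0, carry out 1
  col 5: 1 + 0 + 1 (carry in) = 2 → bit 0, carry out 1
  col 6: 0 + 0 + 1 (carry in) = 1 → bit 1, carry out 0
  col 7: 0 + 0 + 0 (carry in) = 0 → bit 0, carry out 0
  col 8: 1 + 0 + 0 (carry in) = 1 → bit 1, carry out 0
  col 9: 1 + 1 + 0 (carry in) = 2 → bit 0, carry out 1
  col 10: 0 + 0 + 1 (carry in) = 1 → bit 1, carry out 0
Reading bits MSB→LSB: 10101000000
Strip leading zeros: 10101000000
= 10101000000


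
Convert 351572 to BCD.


Each digit → 4-bit binary:
  3 → 0011
  5 → 0101
  1 → 0001
  5 → 0101
  7 → 0111
  2 → 0010
= 0011 0101 0001 0101 0111 0010


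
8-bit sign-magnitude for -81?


Sign bit: 1 (negative)
Magnitude: 81 = 1010001
= 11010001


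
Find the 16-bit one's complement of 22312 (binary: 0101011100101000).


Original: 0101011100101000
Invert all bits:
  bit 0: 0 → 1
  bit 1: 1 → 0
  bit 2: 0 → 1
  bit 3: 1 → 0
  bit 4: 0 → 1
  bit 5: 1 → 0
  bit 6: 1 → 0
  bit 7: 1 → 0
  bit 8: 0 → 1
  bit 9: 0 → 1
  bit 10: 1 → 0
  bit 11: 0 → 1
  bit 12: 1 → 0
  bit 13: 0 → 1
  bit 14: 0 → 1
  bit 15: 0 → 1
= 1010100011010111


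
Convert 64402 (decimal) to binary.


Divide by 2 repeatedly:
64402 ÷ 2 = 32201 remainder 0
32201 ÷ 2 = 16100 remainder 1
16100 ÷ 2 = 8050 remainder 0
8050 ÷ 2 = 4025 remainder 0
4025 ÷ 2 = 2012 remainder 1
2012 ÷ 2 = 1006 remainder 0
1006 ÷ 2 = 503 remainder 0
503 ÷ 2 = 251 remainder 1
251 ÷ 2 = 125 remainder 1
125 ÷ 2 = 62 remainder 1
62 ÷ 2 = 31 remainder 0
31 ÷ 2 = 15 remainder 1
15 ÷ 2 = 7 remainder 1
7 ÷ 2 = 3 remainder 1
3 ÷ 2 = 1 remainder 1
1 ÷ 2 = 0 remainder 1
Reading remainders bottom-up:
= 1111101110010010


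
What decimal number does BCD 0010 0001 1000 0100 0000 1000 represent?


Each 4-bit group → digit:
  0010 → 2
  0001 → 1
  1000 → 8
  0100 → 4
  0000 → 0
  1000 → 8
= 218408


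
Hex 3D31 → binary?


Each hex digit → 4 binary bits:
  3 = 0011
  D = 1101
  3 = 0011
  1 = 0001
Concatenate: 0011 1101 0011 0001
= 0011110100110001


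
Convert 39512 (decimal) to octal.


Divide by 8 repeatedly:
39512 ÷ 8 = 4939 remainder 0
4939 ÷ 8 = 617 remainder 3
617 ÷ 8 = 77 remainder 1
77 ÷ 8 = 9 remainder 5
9 ÷ 8 = 1 remainder 1
1 ÷ 8 = 0 remainder 1
Reading remainders bottom-up:
= 0o115130


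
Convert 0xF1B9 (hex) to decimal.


Positional values:
Position 0: 9 × 16^0 = 9 × 1 = 9
Position 1: B × 16^1 = 11 × 16 = 176
Position 2: 1 × 16^2 = 1 × 256 = 256
Position 3: F × 16^3 = 15 × 4096 = 61440
Sum = 9 + 176 + 256 + 61440
= 61881


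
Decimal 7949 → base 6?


Divide by 6 repeatedly:
7949 ÷ 6 = 1324 remainder 5
1324 ÷ 6 = 220 remainder 4
220 ÷ 6 = 36 remainder 4
36 ÷ 6 = 6 remainder 0
6 ÷ 6 = 1 remainder 0
1 ÷ 6 = 0 remainder 1
Reading remainders bottom-up:
= 100445


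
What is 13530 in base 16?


Divide by 16 repeatedly:
13530 ÷ 16 = 845 remainder 10 (A)
845 ÷ 16 = 52 remainder 13 (D)
52 ÷ 16 = 3 remainder 4 (4)
3 ÷ 16 = 0 remainder 3 (3)
Reading remainders bottom-up:
= 0x34DA


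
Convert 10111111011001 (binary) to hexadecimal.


Group into 4-bit nibbles: 0010111111011001
  0010 = 2
  1111 = F
  1101 = D
  1001 = 9
= 0x2FD9


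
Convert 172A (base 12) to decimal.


Positional values (base 12):
  A × 12^0 = 10 × 1 = 10
  2 × 12^1 = 2 × 12 = 24
  7 × 12^2 = 7 × 144 = 1008
  1 × 12^3 = 1 × 1728 = 1728
Sum = 10 + 24 + 1008 + 1728
= 2770


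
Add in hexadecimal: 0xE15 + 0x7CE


Align and add column by column (LSB to MSB, each column mod 16 with carry):
  0E15
+ 07CE
  ----
  col 0: 5(5) + E(14) + 0 (carry in) = 19 → 3(3), carry out 1
  col 1: 1(1) + C(12) + 1 (carry in) = 14 → E(14), carry out 0
  col 2: E(14) + 7(7) + 0 (carry in) = 21 → 5(5), carry out 1
  col 3: 0(0) + 0(0) + 1 (carry in) = 1 → 1(1), carry out 0
Reading digits MSB→LSB: 15E3
Strip leading zeros: 15E3
= 0x15E3


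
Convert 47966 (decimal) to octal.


Divide by 8 repeatedly:
47966 ÷ 8 = 5995 remainder 6
5995 ÷ 8 = 749 remainder 3
749 ÷ 8 = 93 remainder 5
93 ÷ 8 = 11 remainder 5
11 ÷ 8 = 1 remainder 3
1 ÷ 8 = 0 remainder 1
Reading remainders bottom-up:
= 0o135536


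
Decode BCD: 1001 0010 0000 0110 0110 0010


Each 4-bit group → digit:
  1001 → 9
  0010 → 2
  0000 → 0
  0110 → 6
  0110 → 6
  0010 → 2
= 920662


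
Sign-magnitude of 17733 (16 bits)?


Sign bit: 0 (positive)
Magnitude: 17733 = 100010101000101
= 0100010101000101


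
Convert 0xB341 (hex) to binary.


Each hex digit → 4 binary bits:
  B = 1011
  3 = 0011
  4 = 0100
  1 = 0001
Concatenate: 1011 0011 0100 0001
= 1011001101000001


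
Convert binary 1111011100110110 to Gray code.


Binary: 1111011100110110
Gray code: G = B XOR (B >> 1)
B >> 1 = 0111101110011011
1111011100110110 XOR 0111101110011011:
  1 XOR 0 = 1
  1 XOR 1 = 0
  1 XOR 1 = 0
  1 XOR 1 = 0
  0 XOR 1 = 1
  1 XOR 0 = 1
  1 XOR 1 = 0
  1 XOR 1 = 0
  0 XOR 1 = 1
  0 XOR 0 = 0
  1 XOR 0 = 1
  1 XOR 1 = 0
  0 XOR 1 = 1
  1 XOR 0 = 1
  1 XOR 1 = 0
  0 XOR 1 = 1
= 1000110010101101


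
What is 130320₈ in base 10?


Positional values:
Position 0: 0 × 8^0 = 0
Position 1: 2 × 8^1 = 16
Position 2: 3 × 8^2 = 192
Position 3: 0 × 8^3 = 0
Position 4: 3 × 8^4 = 12288
Position 5: 1 × 8^5 = 32768
Sum = 0 + 16 + 192 + 0 + 12288 + 32768
= 45264


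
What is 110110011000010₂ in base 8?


Group into 3-bit groups: 110110011000010
  110 = 6
  110 = 6
  011 = 3
  000 = 0
  010 = 2
= 0o66302


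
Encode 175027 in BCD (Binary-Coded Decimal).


Each digit → 4-bit binary:
  1 → 0001
  7 → 0111
  5 → 0101
  0 → 0000
  2 → 0010
  7 → 0111
= 0001 0111 0101 0000 0010 0111


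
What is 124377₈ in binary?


Each octal digit → 3 binary bits:
  1 = 001
  2 = 010
  4 = 100
  3 = 011
  7 = 111
  7 = 111
Concatenate: 001 010 100 011 111 111
= 001010100011111111


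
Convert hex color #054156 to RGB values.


Hex: #054156
R = 05₁₆ = 5
G = 41₁₆ = 65
B = 56₁₆ = 86
= RGB(5, 65, 86)


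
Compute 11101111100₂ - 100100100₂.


Align and subtract column by column (LSB to MSB, borrowing when needed):
  11101111100
- 00100100100
  -----------
  col 0: (0 - 0 borrow-in) - 0 → 0 - 0 = 0, borrow out 0
  col 1: (0 - 0 borrow-in) - 0 → 0 - 0 = 0, borrow out 0
  col 2: (1 - 0 borrow-in) - 1 → 1 - 1 = 0, borrow out 0
  col 3: (1 - 0 borrow-in) - 0 → 1 - 0 = 1, borrow out 0
  col 4: (1 - 0 borrow-in) - 0 → 1 - 0 = 1, borrow out 0
  col 5: (1 - 0 borrow-in) - 1 → 1 - 1 = 0, borrow out 0
  col 6: (1 - 0 borrow-in) - 0 → 1 - 0 = 1, borrow out 0
  col 7: (0 - 0 borrow-in) - 0 → 0 - 0 = 0, borrow out 0
  col 8: (1 - 0 borrow-in) - 1 → 1 - 1 = 0, borrow out 0
  col 9: (1 - 0 borrow-in) - 0 → 1 - 0 = 1, borrow out 0
  col 10: (1 - 0 borrow-in) - 0 → 1 - 0 = 1, borrow out 0
Reading bits MSB→LSB: 11001011000
Strip leading zeros: 11001011000
= 11001011000


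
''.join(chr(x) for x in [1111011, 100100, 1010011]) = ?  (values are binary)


Codes (binary): 1111011 100100 1010011
Per-code ASCII lookup:
  1111011 = 123  (special character) → '{'
  100100 = 36  (special character) → '$'
  1010011 = 83  (range 65-90: uppercase, 83 - 65 = 18) → 'S'
= '{$S'


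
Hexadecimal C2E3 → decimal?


Positional values:
Position 0: 3 × 16^0 = 3 × 1 = 3
Position 1: E × 16^1 = 14 × 16 = 224
Position 2: 2 × 16^2 = 2 × 256 = 512
Position 3: C × 16^3 = 12 × 4096 = 49152
Sum = 3 + 224 + 512 + 49152
= 49891


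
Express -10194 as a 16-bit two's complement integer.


Original: 0010011111010010
Step 1 - Invert all bits: 1101100000101101
Step 2 - Add 1: 1101100000101101 + 1
= 1101100000101110 (represents -10194)


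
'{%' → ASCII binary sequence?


String: '{%'  (2 characters)
Per-character ASCII lookup:
  '{': special character: '{' = 123 → 1111011
  '%': special character: '%' = 37 → 100101
= 1111011 100101


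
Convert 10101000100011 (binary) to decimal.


Positional values:
Bit 0: 1 × 2^0 = 1
Bit 1: 1 × 2^1 = 2
Bit 5: 1 × 2^5 = 32
Bit 9: 1 × 2^9 = 512
Bit 11: 1 × 2^11 = 2048
Bit 13: 1 × 2^13 = 8192
Sum = 1 + 2 + 32 + 512 + 2048 + 8192
= 10787


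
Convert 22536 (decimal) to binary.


Divide by 2 repeatedly:
22536 ÷ 2 = 11268 remainder 0
11268 ÷ 2 = 5634 remainder 0
5634 ÷ 2 = 2817 remainder 0
2817 ÷ 2 = 1408 remainder 1
1408 ÷ 2 = 704 remainder 0
704 ÷ 2 = 352 remainder 0
352 ÷ 2 = 176 remainder 0
176 ÷ 2 = 88 remainder 0
88 ÷ 2 = 44 remainder 0
44 ÷ 2 = 22 remainder 0
22 ÷ 2 = 11 remainder 0
11 ÷ 2 = 5 remainder 1
5 ÷ 2 = 2 remainder 1
2 ÷ 2 = 1 remainder 0
1 ÷ 2 = 0 remainder 1
Reading remainders bottom-up:
= 101100000001000


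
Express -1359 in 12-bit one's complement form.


Original: 010101001111
Invert all bits:
  bit 0: 0 → 1
  bit 1: 1 → 0
  bit 2: 0 → 1
  bit 3: 1 → 0
  bit 4: 0 → 1
  bit 5: 1 → 0
  bit 6: 0 → 1
  bit 7: 0 → 1
  bit 8: 1 → 0
  bit 9: 1 → 0
  bit 10: 1 → 0
  bit 11: 1 → 0
= 101010110000


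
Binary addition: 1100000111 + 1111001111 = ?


Align and add column by column (LSB to MSB, carry propagating):
  01100000111
+ 01111001111
  -----------
  col 0: 1 + 1 + 0 (carry in) = 2 → bit 0, carry out 1
  col 1: 1 + 1 + 1 (carry in) = 3 → bit 1, carry out 1
  col 2: 1 + 1 + 1 (carry in) = 3 → bit 1, carry out 1
  col 3: 0 + 1 + 1 (carry in) = 2 → bit 0, carry out 1
  col 4: 0 + 0 + 1 (carry in) = 1 → bit 1, carry out 0
  col 5: 0 + 0 + 0 (carry in) = 0 → bit 0, carry out 0
  col 6: 0 + 1 + 0 (carry in) = 1 → bit 1, carry out 0
  col 7: 0 + 1 + 0 (carry in) = 1 → bit 1, carry out 0
  col 8: 1 + 1 + 0 (carry in) = 2 → bit 0, carry out 1
  col 9: 1 + 1 + 1 (carry in) = 3 → bit 1, carry out 1
  col 10: 0 + 0 + 1 (carry in) = 1 → bit 1, carry out 0
Reading bits MSB→LSB: 11011010110
Strip leading zeros: 11011010110
= 11011010110


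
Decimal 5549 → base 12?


Divide by 12 repeatedly:
5549 ÷ 12 = 462 remainder 5
462 ÷ 12 = 38 remainder 6
38 ÷ 12 = 3 remainder 2
3 ÷ 12 = 0 remainder 3
Reading remainders bottom-up:
= 3265


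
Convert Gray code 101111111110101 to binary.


Gray code: 101111111110101
MSB stays the same: 1
Each subsequent bit = prev_binary XOR current_gray:
  B[1] = 1 XOR 0 = 1
  B[2] = 1 XOR 1 = 0
  B[3] = 0 XOR 1 = 1
  B[4] = 1 XOR 1 = 0
  B[5] = 0 XOR 1 = 1
  B[6] = 1 XOR 1 = 0
  B[7] = 0 XOR 1 = 1
  B[8] = 1 XOR 1 = 0
  B[9] = 0 XOR 1 = 1
  B[10] = 1 XOR 1 = 0
  B[11] = 0 XOR 0 = 0
  B[12] = 0 XOR 1 = 1
  B[13] = 1 XOR 0 = 1
  B[14] = 1 XOR 1 = 0
= 110101010100110 (27302 decimal)


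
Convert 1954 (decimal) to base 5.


Divide by 5 repeatedly:
1954 ÷ 5 = 390 remainder 4
390 ÷ 5 = 78 remainder 0
78 ÷ 5 = 15 remainder 3
15 ÷ 5 = 3 remainder 0
3 ÷ 5 = 0 remainder 3
Reading remainders bottom-up:
= 30304


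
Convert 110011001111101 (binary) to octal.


Group into 3-bit groups: 110011001111101
  110 = 6
  011 = 3
  001 = 1
  111 = 7
  101 = 5
= 0o63175


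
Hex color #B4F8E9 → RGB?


Hex: #B4F8E9
R = B4₁₆ = 180
G = F8₁₆ = 248
B = E9₁₆ = 233
= RGB(180, 248, 233)


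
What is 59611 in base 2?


Divide by 2 repeatedly:
59611 ÷ 2 = 29805 remainder 1
29805 ÷ 2 = 14902 remainder 1
14902 ÷ 2 = 7451 remainder 0
7451 ÷ 2 = 3725 remainder 1
3725 ÷ 2 = 1862 remainder 1
1862 ÷ 2 = 931 remainder 0
931 ÷ 2 = 465 remainder 1
465 ÷ 2 = 232 remainder 1
232 ÷ 2 = 116 remainder 0
116 ÷ 2 = 58 remainder 0
58 ÷ 2 = 29 remainder 0
29 ÷ 2 = 14 remainder 1
14 ÷ 2 = 7 remainder 0
7 ÷ 2 = 3 remainder 1
3 ÷ 2 = 1 remainder 1
1 ÷ 2 = 0 remainder 1
Reading remainders bottom-up:
= 1110100011011011


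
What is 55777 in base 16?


Divide by 16 repeatedly:
55777 ÷ 16 = 3486 remainder 1 (1)
3486 ÷ 16 = 217 remainder 14 (E)
217 ÷ 16 = 13 remainder 9 (9)
13 ÷ 16 = 0 remainder 13 (D)
Reading remainders bottom-up:
= 0xD9E1


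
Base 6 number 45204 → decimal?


Positional values (base 6):
  4 × 6^0 = 4 × 1 = 4
  0 × 6^1 = 0 × 6 = 0
  2 × 6^2 = 2 × 36 = 72
  5 × 6^3 = 5 × 216 = 1080
  4 × 6^4 = 4 × 1296 = 5184
Sum = 4 + 0 + 72 + 1080 + 5184
= 6340


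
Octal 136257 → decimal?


Positional values:
Position 0: 7 × 8^0 = 7
Position 1: 5 × 8^1 = 40
Position 2: 2 × 8^2 = 128
Position 3: 6 × 8^3 = 3072
Position 4: 3 × 8^4 = 12288
Position 5: 1 × 8^5 = 32768
Sum = 7 + 40 + 128 + 3072 + 12288 + 32768
= 48303


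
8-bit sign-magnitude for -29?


Sign bit: 1 (negative)
Magnitude: 29 = 0011101
= 10011101


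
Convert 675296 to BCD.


Each digit → 4-bit binary:
  6 → 0110
  7 → 0111
  5 → 0101
  2 → 0010
  9 → 1001
  6 → 0110
= 0110 0111 0101 0010 1001 0110


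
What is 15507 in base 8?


Divide by 8 repeatedly:
15507 ÷ 8 = 1938 remainder 3
1938 ÷ 8 = 242 remainder 2
242 ÷ 8 = 30 remainder 2
30 ÷ 8 = 3 remainder 6
3 ÷ 8 = 0 remainder 3
Reading remainders bottom-up:
= 0o36223


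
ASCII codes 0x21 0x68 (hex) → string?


Codes (hex): 0x21 0x68
Per-code ASCII lookup:
  0x21 = 33  (special character) → '!'
  0x68 = 104  (range 97-122: lowercase, 104 - 97 = 7) → 'h'
= '!h'


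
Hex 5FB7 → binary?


Each hex digit → 4 binary bits:
  5 = 0101
  F = 1111
  B = 1011
  7 = 0111
Concatenate: 0101 1111 1011 0111
= 0101111110110111


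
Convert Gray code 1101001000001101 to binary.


Gray code: 1101001000001101
MSB stays the same: 1
Each subsequent bit = prev_binary XOR current_gray:
  B[1] = 1 XOR 1 = 0
  B[2] = 0 XOR 0 = 0
  B[3] = 0 XOR 1 = 1
  B[4] = 1 XOR 0 = 1
  B[5] = 1 XOR 0 = 1
  B[6] = 1 XOR 1 = 0
  B[7] = 0 XOR 0 = 0
  B[8] = 0 XOR 0 = 0
  B[9] = 0 XOR 0 = 0
  B[10] = 0 XOR 0 = 0
  B[11] = 0 XOR 0 = 0
  B[12] = 0 XOR 1 = 1
  B[13] = 1 XOR 1 = 0
  B[14] = 0 XOR 0 = 0
  B[15] = 0 XOR 1 = 1
= 1001110000001001 (39945 decimal)


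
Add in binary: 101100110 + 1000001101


Align and add column by column (LSB to MSB, carry propagating):
  00101100110
+ 01000001101
  -----------
  col 0: 0 + 1 + 0 (carry in) = 1 → bit 1, carry out 0
  col 1: 1 + 0 + 0 (carry in) = 1 → bit 1, carry out 0
  col 2: 1 + 1 + 0 (carry in) = 2 → bit 0, carry out 1
  col 3: 0 + 1 + 1 (carry in) = 2 → bit 0, carry out 1
  col 4: 0 + 0 + 1 (carry in) = 1 → bit 1, carry out 0
  col 5: 1 + 0 + 0 (carry in) = 1 → bit 1, carry out 0
  col 6: 1 + 0 + 0 (carry in) = 1 → bit 1, carry out 0
  col 7: 0 + 0 + 0 (carry in) = 0 → bit 0, carry out 0
  col 8: 1 + 0 + 0 (carry in) = 1 → bit 1, carry out 0
  col 9: 0 + 1 + 0 (carry in) = 1 → bit 1, carry out 0
  col 10: 0 + 0 + 0 (carry in) = 0 → bit 0, carry out 0
Reading bits MSB→LSB: 01101110011
Strip leading zeros: 1101110011
= 1101110011


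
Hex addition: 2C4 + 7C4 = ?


Align and add column by column (LSB to MSB, each column mod 16 with carry):
  02C4
+ 07C4
  ----
  col 0: 4(4) + 4(4) + 0 (carry in) = 8 → 8(8), carry out 0
  col 1: C(12) + C(12) + 0 (carry in) = 24 → 8(8), carry out 1
  col 2: 2(2) + 7(7) + 1 (carry in) = 10 → A(10), carry out 0
  col 3: 0(0) + 0(0) + 0 (carry in) = 0 → 0(0), carry out 0
Reading digits MSB→LSB: 0A88
Strip leading zeros: A88
= 0xA88


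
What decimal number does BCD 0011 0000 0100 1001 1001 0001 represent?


Each 4-bit group → digit:
  0011 → 3
  0000 → 0
  0100 → 4
  1001 → 9
  1001 → 9
  0001 → 1
= 304991


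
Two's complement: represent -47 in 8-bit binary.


Original: 00101111
Step 1 - Invert all bits: 11010000
Step 2 - Add 1: 11010000 + 1
= 11010001 (represents -47)


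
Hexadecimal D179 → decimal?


Positional values:
Position 0: 9 × 16^0 = 9 × 1 = 9
Position 1: 7 × 16^1 = 7 × 16 = 112
Position 2: 1 × 16^2 = 1 × 256 = 256
Position 3: D × 16^3 = 13 × 4096 = 53248
Sum = 9 + 112 + 256 + 53248
= 53625


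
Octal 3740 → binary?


Each octal digit → 3 binary bits:
  3 = 011
  7 = 111
  4 = 100
  0 = 000
Concatenate: 011 111 100 000
= 011111100000


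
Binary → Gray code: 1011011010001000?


Binary: 1011011010001000
Gray code: G = B XOR (B >> 1)
B >> 1 = 0101101101000100
1011011010001000 XOR 0101101101000100:
  1 XOR 0 = 1
  0 XOR 1 = 1
  1 XOR 0 = 1
  1 XOR 1 = 0
  0 XOR 1 = 1
  1 XOR 0 = 1
  1 XOR 1 = 0
  0 XOR 1 = 1
  1 XOR 0 = 1
  0 XOR 1 = 1
  0 XOR 0 = 0
  0 XOR 0 = 0
  1 XOR 0 = 1
  0 XOR 1 = 1
  0 XOR 0 = 0
  0 XOR 0 = 0
= 1110110111001100


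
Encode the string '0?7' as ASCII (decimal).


String: '0?7'  (3 characters)
Per-character ASCII lookup:
  '0': digits start at 48: '0' = 48 + 0 = 48
  '?': special character: '?' = 63
  '7': digits start at 48: '7' = 48 + 7 = 55
= 48 63 55


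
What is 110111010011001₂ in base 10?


Positional values:
Bit 0: 1 × 2^0 = 1
Bit 3: 1 × 2^3 = 8
Bit 4: 1 × 2^4 = 16
Bit 7: 1 × 2^7 = 128
Bit 9: 1 × 2^9 = 512
Bit 10: 1 × 2^10 = 1024
Bit 11: 1 × 2^11 = 2048
Bit 13: 1 × 2^13 = 8192
Bit 14: 1 × 2^14 = 16384
Sum = 1 + 8 + 16 + 128 + 512 + 1024 + 2048 + 8192 + 16384
= 28313


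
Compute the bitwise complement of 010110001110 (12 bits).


Original: 010110001110
Invert all bits:
  bit 0: 0 → 1
  bit 1: 1 → 0
  bit 2: 0 → 1
  bit 3: 1 → 0
  bit 4: 1 → 0
  bit 5: 0 → 1
  bit 6: 0 → 1
  bit 7: 0 → 1
  bit 8: 1 → 0
  bit 9: 1 → 0
  bit 10: 1 → 0
  bit 11: 0 → 1
= 101001110001


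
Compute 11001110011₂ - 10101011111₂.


Align and subtract column by column (LSB to MSB, borrowing when needed):
  11001110011
- 10101011111
  -----------
  col 0: (1 - 0 borrow-in) - 1 → 1 - 1 = 0, borrow out 0
  col 1: (1 - 0 borrow-in) - 1 → 1 - 1 = 0, borrow out 0
  col 2: (0 - 0 borrow-in) - 1 → borrow from next column: (0+2) - 1 = 1, borrow out 1
  col 3: (0 - 1 borrow-in) - 1 → borrow from next column: (-1+2) - 1 = 0, borrow out 1
  col 4: (1 - 1 borrow-in) - 1 → borrow from next column: (0+2) - 1 = 1, borrow out 1
  col 5: (1 - 1 borrow-in) - 0 → 0 - 0 = 0, borrow out 0
  col 6: (1 - 0 borrow-in) - 1 → 1 - 1 = 0, borrow out 0
  col 7: (0 - 0 borrow-in) - 0 → 0 - 0 = 0, borrow out 0
  col 8: (0 - 0 borrow-in) - 1 → borrow from next column: (0+2) - 1 = 1, borrow out 1
  col 9: (1 - 1 borrow-in) - 0 → 0 - 0 = 0, borrow out 0
  col 10: (1 - 0 borrow-in) - 1 → 1 - 1 = 0, borrow out 0
Reading bits MSB→LSB: 00100010100
Strip leading zeros: 100010100
= 100010100


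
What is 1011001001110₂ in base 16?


Group into 4-bit nibbles: 0001011001001110
  0001 = 1
  0110 = 6
  0100 = 4
  1110 = E
= 0x164E


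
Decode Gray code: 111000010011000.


Gray code: 111000010011000
MSB stays the same: 1
Each subsequent bit = prev_binary XOR current_gray:
  B[1] = 1 XOR 1 = 0
  B[2] = 0 XOR 1 = 1
  B[3] = 1 XOR 0 = 1
  B[4] = 1 XOR 0 = 1
  B[5] = 1 XOR 0 = 1
  B[6] = 1 XOR 0 = 1
  B[7] = 1 XOR 1 = 0
  B[8] = 0 XOR 0 = 0
  B[9] = 0 XOR 0 = 0
  B[10] = 0 XOR 1 = 1
  B[11] = 1 XOR 1 = 0
  B[12] = 0 XOR 0 = 0
  B[13] = 0 XOR 0 = 0
  B[14] = 0 XOR 0 = 0
= 101111100010000 (24336 decimal)


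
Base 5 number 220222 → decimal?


Positional values (base 5):
  2 × 5^0 = 2 × 1 = 2
  2 × 5^1 = 2 × 5 = 10
  2 × 5^2 = 2 × 25 = 50
  0 × 5^3 = 0 × 125 = 0
  2 × 5^4 = 2 × 625 = 1250
  2 × 5^5 = 2 × 3125 = 6250
Sum = 2 + 10 + 50 + 0 + 1250 + 6250
= 7562


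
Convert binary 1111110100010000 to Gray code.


Binary: 1111110100010000
Gray code: G = B XOR (B >> 1)
B >> 1 = 0111111010001000
1111110100010000 XOR 0111111010001000:
  1 XOR 0 = 1
  1 XOR 1 = 0
  1 XOR 1 = 0
  1 XOR 1 = 0
  1 XOR 1 = 0
  1 XOR 1 = 0
  0 XOR 1 = 1
  1 XOR 0 = 1
  0 XOR 1 = 1
  0 XOR 0 = 0
  0 XOR 0 = 0
  1 XOR 0 = 1
  0 XOR 1 = 1
  0 XOR 0 = 0
  0 XOR 0 = 0
  0 XOR 0 = 0
= 1000001110011000


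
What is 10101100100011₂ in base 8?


Group into 3-bit groups: 010101100100011
  010 = 2
  101 = 5
  100 = 4
  100 = 4
  011 = 3
= 0o25443


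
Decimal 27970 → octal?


Divide by 8 repeatedly:
27970 ÷ 8 = 3496 remainder 2
3496 ÷ 8 = 437 remainder 0
437 ÷ 8 = 54 remainder 5
54 ÷ 8 = 6 remainder 6
6 ÷ 8 = 0 remainder 6
Reading remainders bottom-up:
= 0o66502


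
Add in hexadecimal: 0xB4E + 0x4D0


Align and add column by column (LSB to MSB, each column mod 16 with carry):
  0B4E
+ 04D0
  ----
  col 0: E(14) + 0(0) + 0 (carry in) = 14 → E(14), carry out 0
  col 1: 4(4) + D(13) + 0 (carry in) = 17 → 1(1), carry out 1
  col 2: B(11) + 4(4) + 1 (carry in) = 16 → 0(0), carry out 1
  col 3: 0(0) + 0(0) + 1 (carry in) = 1 → 1(1), carry out 0
Reading digits MSB→LSB: 101E
Strip leading zeros: 101E
= 0x101E


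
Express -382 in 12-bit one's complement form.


Original: 000101111110
Invert all bits:
  bit 0: 0 → 1
  bit 1: 0 → 1
  bit 2: 0 → 1
  bit 3: 1 → 0
  bit 4: 0 → 1
  bit 5: 1 → 0
  bit 6: 1 → 0
  bit 7: 1 → 0
  bit 8: 1 → 0
  bit 9: 1 → 0
  bit 10: 1 → 0
  bit 11: 0 → 1
= 111010000001


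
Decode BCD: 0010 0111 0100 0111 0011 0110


Each 4-bit group → digit:
  0010 → 2
  0111 → 7
  0100 → 4
  0111 → 7
  0011 → 3
  0110 → 6
= 274736


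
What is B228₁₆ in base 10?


Positional values:
Position 0: 8 × 16^0 = 8 × 1 = 8
Position 1: 2 × 16^1 = 2 × 16 = 32
Position 2: 2 × 16^2 = 2 × 256 = 512
Position 3: B × 16^3 = 11 × 4096 = 45056
Sum = 8 + 32 + 512 + 45056
= 45608


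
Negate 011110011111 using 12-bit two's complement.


Original: 011110011111
Step 1 - Invert all bits: 100001100000
Step 2 - Add 1: 100001100000 + 1
= 100001100001 (represents -1951)


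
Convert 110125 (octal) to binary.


Each octal digit → 3 binary bits:
  1 = 001
  1 = 001
  0 = 000
  1 = 001
  2 = 010
  5 = 101
Concatenate: 001 001 000 001 010 101
= 001001000001010101


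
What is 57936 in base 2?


Divide by 2 repeatedly:
57936 ÷ 2 = 28968 remainder 0
28968 ÷ 2 = 14484 remainder 0
14484 ÷ 2 = 7242 remainder 0
7242 ÷ 2 = 3621 remainder 0
3621 ÷ 2 = 1810 remainder 1
1810 ÷ 2 = 905 remainder 0
905 ÷ 2 = 452 remainder 1
452 ÷ 2 = 226 remainder 0
226 ÷ 2 = 113 remainder 0
113 ÷ 2 = 56 remainder 1
56 ÷ 2 = 28 remainder 0
28 ÷ 2 = 14 remainder 0
14 ÷ 2 = 7 remainder 0
7 ÷ 2 = 3 remainder 1
3 ÷ 2 = 1 remainder 1
1 ÷ 2 = 0 remainder 1
Reading remainders bottom-up:
= 1110001001010000


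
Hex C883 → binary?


Each hex digit → 4 binary bits:
  C = 1100
  8 = 1000
  8 = 1000
  3 = 0011
Concatenate: 1100 1000 1000 0011
= 1100100010000011


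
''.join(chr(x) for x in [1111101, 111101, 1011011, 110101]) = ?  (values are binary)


Codes (binary): 1111101 111101 1011011 110101
Per-code ASCII lookup:
  1111101 = 125  (special character) → '}'
  111101 = 61  (special character) → '='
  1011011 = 91  (special character) → '['
  110101 = 53  (range 48-57: digits, 53 - 48 = 5) → '5'
= '}=[5'


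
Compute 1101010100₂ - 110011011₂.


Align and subtract column by column (LSB to MSB, borrowing when needed):
  1101010100
- 0110011011
  ----------
  col 0: (0 - 0 borrow-in) - 1 → borrow from next column: (0+2) - 1 = 1, borrow out 1
  col 1: (0 - 1 borrow-in) - 1 → borrow from next column: (-1+2) - 1 = 0, borrow out 1
  col 2: (1 - 1 borrow-in) - 0 → 0 - 0 = 0, borrow out 0
  col 3: (0 - 0 borrow-in) - 1 → borrow from next column: (0+2) - 1 = 1, borrow out 1
  col 4: (1 - 1 borrow-in) - 1 → borrow from next column: (0+2) - 1 = 1, borrow out 1
  col 5: (0 - 1 borrow-in) - 0 → borrow from next column: (-1+2) - 0 = 1, borrow out 1
  col 6: (1 - 1 borrow-in) - 0 → 0 - 0 = 0, borrow out 0
  col 7: (0 - 0 borrow-in) - 1 → borrow from next column: (0+2) - 1 = 1, borrow out 1
  col 8: (1 - 1 borrow-in) - 1 → borrow from next column: (0+2) - 1 = 1, borrow out 1
  col 9: (1 - 1 borrow-in) - 0 → 0 - 0 = 0, borrow out 0
Reading bits MSB→LSB: 0110111001
Strip leading zeros: 110111001
= 110111001


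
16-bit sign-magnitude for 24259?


Sign bit: 0 (positive)
Magnitude: 24259 = 101111011000011
= 0101111011000011


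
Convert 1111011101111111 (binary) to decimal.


Positional values:
Bit 0: 1 × 2^0 = 1
Bit 1: 1 × 2^1 = 2
Bit 2: 1 × 2^2 = 4
Bit 3: 1 × 2^3 = 8
Bit 4: 1 × 2^4 = 16
Bit 5: 1 × 2^5 = 32
Bit 6: 1 × 2^6 = 64
Bit 8: 1 × 2^8 = 256
Bit 9: 1 × 2^9 = 512
Bit 10: 1 × 2^10 = 1024
Bit 12: 1 × 2^12 = 4096
Bit 13: 1 × 2^13 = 8192
Bit 14: 1 × 2^14 = 16384
Bit 15: 1 × 2^15 = 32768
Sum = 1 + 2 + 4 + 8 + 16 + 32 + 64 + 256 + 512 + 1024 + 4096 + 8192 + 16384 + 32768
= 63359


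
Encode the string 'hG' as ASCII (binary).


String: 'hG'  (2 characters)
Per-character ASCII lookup:
  'h': lowercase starts at 97: 'h' = 97 + 7 = 104 → 1101000
  'G': uppercase starts at 65: 'G' = 65 + 6 = 71 → 1000111
= 1101000 1000111


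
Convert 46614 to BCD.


Each digit → 4-bit binary:
  4 → 0100
  6 → 0110
  6 → 0110
  1 → 0001
  4 → 0100
= 0100 0110 0110 0001 0100


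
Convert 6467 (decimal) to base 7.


Divide by 7 repeatedly:
6467 ÷ 7 = 923 remainder 6
923 ÷ 7 = 131 remainder 6
131 ÷ 7 = 18 remainder 5
18 ÷ 7 = 2 remainder 4
2 ÷ 7 = 0 remainder 2
Reading remainders bottom-up:
= 24566


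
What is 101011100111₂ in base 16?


Group into 4-bit nibbles: 101011100111
  1010 = A
  1110 = E
  0111 = 7
= 0xAE7


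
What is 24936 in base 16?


Divide by 16 repeatedly:
24936 ÷ 16 = 1558 remainder 8 (8)
1558 ÷ 16 = 97 remainder 6 (6)
97 ÷ 16 = 6 remainder 1 (1)
6 ÷ 16 = 0 remainder 6 (6)
Reading remainders bottom-up:
= 0x6168


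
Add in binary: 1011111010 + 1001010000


Align and add column by column (LSB to MSB, carry propagating):
  01011111010
+ 01001010000
  -----------
  col 0: 0 + 0 + 0 (carry in) = 0 → bit 0, carry out 0
  col 1: 1 + 0 + 0 (carry in) = 1 → bit 1, carry out 0
  col 2: 0 + 0 + 0 (carry in) = 0 → bit 0, carry out 0
  col 3: 1 + 0 + 0 (carry in) = 1 → bit 1, carry out 0
  col 4: 1 + 1 + 0 (carry in) = 2 → bit 0, carry out 1
  col 5: 1 + 0 + 1 (carry in) = 2 → bit 0, carry out 1
  col 6: 1 + 1 + 1 (carry in) = 3 → bit 1, carry out 1
  col 7: 1 + 0 + 1 (carry in) = 2 → bit 0, carry out 1
  col 8: 0 + 0 + 1 (carry in) = 1 → bit 1, carry out 0
  col 9: 1 + 1 + 0 (carry in) = 2 → bit 0, carry out 1
  col 10: 0 + 0 + 1 (carry in) = 1 → bit 1, carry out 0
Reading bits MSB→LSB: 10101001010
Strip leading zeros: 10101001010
= 10101001010


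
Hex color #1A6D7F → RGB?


Hex: #1A6D7F
R = 1A₁₆ = 26
G = 6D₁₆ = 109
B = 7F₁₆ = 127
= RGB(26, 109, 127)


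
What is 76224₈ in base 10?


Positional values:
Position 0: 4 × 8^0 = 4
Position 1: 2 × 8^1 = 16
Position 2: 2 × 8^2 = 128
Position 3: 6 × 8^3 = 3072
Position 4: 7 × 8^4 = 28672
Sum = 4 + 16 + 128 + 3072 + 28672
= 31892


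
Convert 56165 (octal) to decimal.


Positional values:
Position 0: 5 × 8^0 = 5
Position 1: 6 × 8^1 = 48
Position 2: 1 × 8^2 = 64
Position 3: 6 × 8^3 = 3072
Position 4: 5 × 8^4 = 20480
Sum = 5 + 48 + 64 + 3072 + 20480
= 23669


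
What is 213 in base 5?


Divide by 5 repeatedly:
213 ÷ 5 = 42 remainder 3
42 ÷ 5 = 8 remainder 2
8 ÷ 5 = 1 remainder 3
1 ÷ 5 = 0 remainder 1
Reading remainders bottom-up:
= 1323


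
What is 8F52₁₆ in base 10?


Positional values:
Position 0: 2 × 16^0 = 2 × 1 = 2
Position 1: 5 × 16^1 = 5 × 16 = 80
Position 2: F × 16^2 = 15 × 256 = 3840
Position 3: 8 × 16^3 = 8 × 4096 = 32768
Sum = 2 + 80 + 3840 + 32768
= 36690


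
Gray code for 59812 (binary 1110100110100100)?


Binary: 1110100110100100
Gray code: G = B XOR (B >> 1)
B >> 1 = 0111010011010010
1110100110100100 XOR 0111010011010010:
  1 XOR 0 = 1
  1 XOR 1 = 0
  1 XOR 1 = 0
  0 XOR 1 = 1
  1 XOR 0 = 1
  0 XOR 1 = 1
  0 XOR 0 = 0
  1 XOR 0 = 1
  1 XOR 1 = 0
  0 XOR 1 = 1
  1 XOR 0 = 1
  0 XOR 1 = 1
  0 XOR 0 = 0
  1 XOR 0 = 1
  0 XOR 1 = 1
  0 XOR 0 = 0
= 1001110101110110


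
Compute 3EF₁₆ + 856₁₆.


Align and add column by column (LSB to MSB, each column mod 16 with carry):
  03EF
+ 0856
  ----
  col 0: F(15) + 6(6) + 0 (carry in) = 21 → 5(5), carry out 1
  col 1: E(14) + 5(5) + 1 (carry in) = 20 → 4(4), carry out 1
  col 2: 3(3) + 8(8) + 1 (carry in) = 12 → C(12), carry out 0
  col 3: 0(0) + 0(0) + 0 (carry in) = 0 → 0(0), carry out 0
Reading digits MSB→LSB: 0C45
Strip leading zeros: C45
= 0xC45


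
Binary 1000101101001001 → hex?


Group into 4-bit nibbles: 1000101101001001
  1000 = 8
  1011 = B
  0100 = 4
  1001 = 9
= 0x8B49


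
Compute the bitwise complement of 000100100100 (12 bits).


Original: 000100100100
Invert all bits:
  bit 0: 0 → 1
  bit 1: 0 → 1
  bit 2: 0 → 1
  bit 3: 1 → 0
  bit 4: 0 → 1
  bit 5: 0 → 1
  bit 6: 1 → 0
  bit 7: 0 → 1
  bit 8: 0 → 1
  bit 9: 1 → 0
  bit 10: 0 → 1
  bit 11: 0 → 1
= 111011011011


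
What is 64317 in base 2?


Divide by 2 repeatedly:
64317 ÷ 2 = 32158 remainder 1
32158 ÷ 2 = 16079 remainder 0
16079 ÷ 2 = 8039 remainder 1
8039 ÷ 2 = 4019 remainder 1
4019 ÷ 2 = 2009 remainder 1
2009 ÷ 2 = 1004 remainder 1
1004 ÷ 2 = 502 remainder 0
502 ÷ 2 = 251 remainder 0
251 ÷ 2 = 125 remainder 1
125 ÷ 2 = 62 remainder 1
62 ÷ 2 = 31 remainder 0
31 ÷ 2 = 15 remainder 1
15 ÷ 2 = 7 remainder 1
7 ÷ 2 = 3 remainder 1
3 ÷ 2 = 1 remainder 1
1 ÷ 2 = 0 remainder 1
Reading remainders bottom-up:
= 1111101100111101


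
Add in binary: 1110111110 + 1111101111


Align and add column by column (LSB to MSB, carry propagating):
  01110111110
+ 01111101111
  -----------
  col 0: 0 + 1 + 0 (carry in) = 1 → bit 1, carry out 0
  col 1: 1 + 1 + 0 (carry in) = 2 → bit 0, carry out 1
  col 2: 1 + 1 + 1 (carry in) = 3 → bit 1, carry out 1
  col 3: 1 + 1 + 1 (carry in) = 3 → bit 1, carry out 1
  col 4: 1 + 0 + 1 (carry in) = 2 → bit 0, carry out 1
  col 5: 1 + 1 + 1 (carry in) = 3 → bit 1, carry out 1
  col 6: 0 + 1 + 1 (carry in) = 2 → bit 0, carry out 1
  col 7: 1 + 1 + 1 (carry in) = 3 → bit 1, carry out 1
  col 8: 1 + 1 + 1 (carry in) = 3 → bit 1, carry out 1
  col 9: 1 + 1 + 1 (carry in) = 3 → bit 1, carry out 1
  col 10: 0 + 0 + 1 (carry in) = 1 → bit 1, carry out 0
Reading bits MSB→LSB: 11110101101
Strip leading zeros: 11110101101
= 11110101101
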